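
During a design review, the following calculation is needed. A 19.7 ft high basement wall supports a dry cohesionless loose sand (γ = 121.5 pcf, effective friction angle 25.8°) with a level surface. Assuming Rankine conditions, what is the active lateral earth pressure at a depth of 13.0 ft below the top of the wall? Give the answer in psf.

622 psf

K_a = (1 − sin φ)/(1 + sin φ) = 0.3935.
σ_h = K_a γ z = 0.3935 × 121.5 × 13.0 = 621.5 psf.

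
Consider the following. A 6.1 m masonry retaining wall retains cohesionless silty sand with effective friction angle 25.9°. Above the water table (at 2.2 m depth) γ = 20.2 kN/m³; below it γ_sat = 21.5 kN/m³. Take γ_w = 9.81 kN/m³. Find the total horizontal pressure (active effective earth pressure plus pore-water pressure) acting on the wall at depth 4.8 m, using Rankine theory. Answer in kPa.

K_a = (1 − sin φ)/(1 + sin φ) = 0.3920.
γ' = 21.5 − 9.81 = 11.69 kN/m³.
Effective vertical stress at 4.8 m: σ'_v = 20.2×2.2 + 11.69×2.60 = 74.83 kPa.
σ'_h = K_a σ'_v = 0.3920 × 74.83 = 29.33 kPa; u = γ_w × 2.60 = 25.51 kPa.
Total σ_h = 29.33 + 25.51 = 54.84 kPa.

54.8 kPa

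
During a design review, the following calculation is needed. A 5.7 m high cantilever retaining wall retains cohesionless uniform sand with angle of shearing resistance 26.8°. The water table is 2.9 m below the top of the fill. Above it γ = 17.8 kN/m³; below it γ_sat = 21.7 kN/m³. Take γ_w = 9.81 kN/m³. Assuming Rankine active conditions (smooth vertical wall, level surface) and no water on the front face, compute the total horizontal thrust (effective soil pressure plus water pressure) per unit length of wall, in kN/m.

K_a = tan²(45° − φ/2) = 0.3785.
γ' = 21.7 − 9.81 = 11.89 kN/m³. Depth below WT = 2.8 m.
σ'_h at WT = K_a γ d_w = 19.54 kPa; at base = 19.54 + K_a γ' × 2.8 = 32.14 kPa.
P₁ (0–2.9 m) = ½×19.54×2.9 = 28.33. P₂ (2.9–5.7 m) = ½(19.54+32.14)×2.8 = 72.34.
P_w = ½ γ_w h₂² = 0.5×9.81×2.8² = 38.46. Total = 28.33+72.34+38.46 = 139.1 kN/m.

139 kN/m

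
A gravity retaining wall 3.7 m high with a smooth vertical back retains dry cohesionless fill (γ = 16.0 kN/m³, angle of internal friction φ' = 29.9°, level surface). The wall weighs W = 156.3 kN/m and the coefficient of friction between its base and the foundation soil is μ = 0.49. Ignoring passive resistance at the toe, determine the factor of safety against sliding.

2.09

K_a = tan²(45° − 29.9°/2) = 0.3347.
P_a = ½K_aγH² = 0.5×0.3347×16.0×3.7² = 36.65 kN/m, acting at H/3 = 1.233 m above the base.
FS_sliding = μW / P_a = 0.49×156.3 / 36.65 = 2.089.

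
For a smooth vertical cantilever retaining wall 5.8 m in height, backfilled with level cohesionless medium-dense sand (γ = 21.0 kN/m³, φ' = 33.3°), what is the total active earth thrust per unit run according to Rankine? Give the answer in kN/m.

103 kN/m

K_a = tan²(45° − φ/2) = 0.2911.
P_a = ½ K_a γ H² = 0.5 × 0.2911 × 21.0 × 5.8² = 102.8 kN/m.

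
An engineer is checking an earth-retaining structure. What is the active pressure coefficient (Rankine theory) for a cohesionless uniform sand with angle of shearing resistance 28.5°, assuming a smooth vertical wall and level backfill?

0.354

K_a = tan²(45° − φ/2) = tan²(30.75°) = 0.3540.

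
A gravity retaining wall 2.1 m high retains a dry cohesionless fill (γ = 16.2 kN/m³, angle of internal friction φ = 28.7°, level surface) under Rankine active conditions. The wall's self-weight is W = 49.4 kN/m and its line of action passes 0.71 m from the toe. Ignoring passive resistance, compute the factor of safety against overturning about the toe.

K_a = tan²(45° − 28.7°/2) = 0.3511.
P_a = ½K_aγH² = 0.5×0.3511×16.2×2.1² = 12.54 kN/m, acting at H/3 = 0.7000 m above the base.
Overturning moment M_o = P_a × H/3 = 12.54 × 0.7000 = 8.780.
Resisting moment M_r = W × 0.71 = 49.4 × 0.71 = 35.07.
FS_overturning = M_r/M_o = 35.07/8.780 = 3.995.

3.99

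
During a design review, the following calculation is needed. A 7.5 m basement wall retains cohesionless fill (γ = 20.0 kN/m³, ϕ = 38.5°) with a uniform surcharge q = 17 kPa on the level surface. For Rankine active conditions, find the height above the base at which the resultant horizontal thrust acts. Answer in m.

K_a = 0.2327.
Triangular part P₁ = ½K_aγH² = 130.9 at H/3 = 2.500 m; rectangular part P₂ = K_a q H = 29.66 at H/2 = 3.750 m.
ȳ = (P₁·2.500 + P₂·3.750)/(P₁+P₂) = 2.731 m.

2.73 m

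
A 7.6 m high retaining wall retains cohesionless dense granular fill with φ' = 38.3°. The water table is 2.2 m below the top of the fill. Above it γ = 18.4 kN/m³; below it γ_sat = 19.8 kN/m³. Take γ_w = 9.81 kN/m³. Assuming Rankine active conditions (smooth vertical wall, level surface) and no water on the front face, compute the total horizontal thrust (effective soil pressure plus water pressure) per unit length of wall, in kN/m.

K_a = tan²(45° − φ/2) = 0.2347.
γ' = 19.8 − 9.81 = 9.990 kN/m³. Depth below WT = 5.4 m.
σ'_h at WT = K_a γ d_w = 9.502 kPa; at base = 9.502 + K_a γ' × 5.4 = 22.17 kPa.
P₁ (0–2.2 m) = ½×9.502×2.2 = 10.45. P₂ (2.2–7.6 m) = ½(9.502+22.17)×5.4 = 85.50.
P_w = ½ γ_w h₂² = 0.5×9.81×5.4² = 143.0. Total = 10.45+85.50+143.0 = 239.0 kN/m.

239 kN/m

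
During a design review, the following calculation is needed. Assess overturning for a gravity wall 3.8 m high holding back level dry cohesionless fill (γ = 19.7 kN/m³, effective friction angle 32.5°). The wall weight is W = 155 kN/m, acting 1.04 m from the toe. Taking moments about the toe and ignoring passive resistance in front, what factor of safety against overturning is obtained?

2.97

K_a = tan²(45° − 32.5°/2) = 0.3010.
P_a = ½K_aγH² = 0.5×0.3010×19.7×3.8² = 42.81 kN/m, acting at H/3 = 1.267 m above the base.
Overturning moment M_o = P_a × H/3 = 42.81 × 1.267 = 54.23.
Resisting moment M_r = W × 1.04 = 155 × 1.04 = 161.2.
FS_overturning = M_r/M_o = 161.2/54.23 = 2.973.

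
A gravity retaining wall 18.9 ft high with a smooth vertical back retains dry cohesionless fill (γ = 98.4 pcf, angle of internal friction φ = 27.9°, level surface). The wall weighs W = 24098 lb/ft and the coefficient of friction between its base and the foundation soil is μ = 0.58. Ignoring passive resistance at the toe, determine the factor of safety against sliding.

K_a = tan²(45° − 27.9°/2) = 0.3625.
P_a = ½K_aγH² = 0.5×0.3625×98.4×18.9² = 6370 lb/ft, acting at H/3 = 6.300 ft above the base.
FS_sliding = μW / P_a = 0.58×24098 / 6370 = 2.194.

2.19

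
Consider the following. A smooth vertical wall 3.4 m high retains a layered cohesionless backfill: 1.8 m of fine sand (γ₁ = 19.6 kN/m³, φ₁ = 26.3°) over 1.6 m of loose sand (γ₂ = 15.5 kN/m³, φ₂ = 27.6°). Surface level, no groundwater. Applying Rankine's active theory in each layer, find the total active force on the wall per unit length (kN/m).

K_a1 = tan²(45°−26.3°/2) = 0.3859; K_a2 = tan²(45°−27.6°/2) = 0.3668.
Layer 1: σ at base = K_a1 γ₁ h₁ = 13.62 kPa; P₁ = ½×13.62×1.8 = 12.25.
Layer 2: σ_v at top = γ₁h₁ = 35.28; σ_h top = K_a2×35.28 = 12.94; σ_h base = K_a2×(35.28+15.5×1.6) = 22.04.
P₂ = ½(12.94+22.04)×1.6 = 27.98. Total P_a = 12.25+27.98 = 40.23 kN/m.

40.2 kN/m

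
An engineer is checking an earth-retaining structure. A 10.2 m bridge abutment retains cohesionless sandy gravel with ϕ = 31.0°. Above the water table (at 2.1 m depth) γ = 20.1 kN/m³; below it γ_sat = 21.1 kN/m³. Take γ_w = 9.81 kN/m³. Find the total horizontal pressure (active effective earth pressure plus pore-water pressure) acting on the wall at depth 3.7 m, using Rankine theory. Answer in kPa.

K_a = (1 − sin φ)/(1 + sin φ) = 0.3201.
γ' = 21.1 − 9.81 = 11.29 kN/m³.
Effective vertical stress at 3.7 m: σ'_v = 20.1×2.1 + 11.29×1.60 = 60.27 kPa.
σ'_h = K_a σ'_v = 0.3201 × 60.27 = 19.29 kPa; u = γ_w × 1.60 = 15.70 kPa.
Total σ_h = 19.29 + 15.70 = 34.99 kPa.

35.0 kPa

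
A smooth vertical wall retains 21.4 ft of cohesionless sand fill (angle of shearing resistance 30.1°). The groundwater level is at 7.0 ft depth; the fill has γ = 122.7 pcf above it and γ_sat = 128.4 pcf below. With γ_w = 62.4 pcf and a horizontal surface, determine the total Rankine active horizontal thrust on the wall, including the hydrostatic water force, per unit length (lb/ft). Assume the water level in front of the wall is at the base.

13800 lb/ft

K_a = tan²(45° − φ/2) = 0.3320.
γ' = 128.4 − 62.4 = 66.00 pcf. Depth below WT = 14.4 ft.
σ'_h at WT = K_a γ d_w = 285.1 psf; at base = 285.1 + K_a γ' × 14.4 = 600.7 psf.
P₁ (0–7.0 ft) = ½×285.1×7.0 = 998.0. P₂ (7.0–21.4 ft) = ½(285.1+600.7)×14.4 = 6378.
P_w = ½ γ_w h₂² = 0.5×62.4×14.4² = 6470. Total = 998.0+6378+6470 = 13850 lb/ft.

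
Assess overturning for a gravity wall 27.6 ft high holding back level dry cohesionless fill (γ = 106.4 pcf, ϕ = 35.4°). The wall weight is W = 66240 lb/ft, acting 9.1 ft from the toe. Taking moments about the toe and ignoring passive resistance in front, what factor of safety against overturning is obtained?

6.07

K_a = tan²(45° − 35.4°/2) = 0.2664.
P_a = ½K_aγH² = 0.5×0.2664×106.4×27.6² = 10800 lb/ft, acting at H/3 = 9.200 ft above the base.
Overturning moment M_o = P_a × H/3 = 10800 × 9.200 = 99320.
Resisting moment M_r = W × 9.1 = 66240 × 9.1 = 602800.
FS_overturning = M_r/M_o = 602800/99320 = 6.069.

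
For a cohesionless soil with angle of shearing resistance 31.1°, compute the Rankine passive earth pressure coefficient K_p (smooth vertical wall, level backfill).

3.14

K_p = (1 + sin φ)/(1 − sin φ) = tan²(45° + 31.1°/2) = 3.137.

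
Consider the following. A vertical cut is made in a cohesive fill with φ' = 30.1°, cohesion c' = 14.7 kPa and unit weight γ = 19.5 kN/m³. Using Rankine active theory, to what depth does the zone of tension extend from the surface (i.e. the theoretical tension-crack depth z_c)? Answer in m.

2.62 m

K_a = tan²(45° − 30.1°/2) = 0.3320; √K_a = 0.5762.
The active pressure is zero where K_a γ z = 2c√K_a, so z_c = 2c/(γ√K_a) = 2×14.7/(19.5×0.5762) = 2.617 m.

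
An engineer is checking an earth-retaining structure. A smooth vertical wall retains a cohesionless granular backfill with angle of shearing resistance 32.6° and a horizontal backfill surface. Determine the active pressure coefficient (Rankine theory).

0.300

K_a = (1 − sin φ)/(1 + sin φ) = (1 − sin 32.6°)/(1 + sin 32.6°) = 0.2997.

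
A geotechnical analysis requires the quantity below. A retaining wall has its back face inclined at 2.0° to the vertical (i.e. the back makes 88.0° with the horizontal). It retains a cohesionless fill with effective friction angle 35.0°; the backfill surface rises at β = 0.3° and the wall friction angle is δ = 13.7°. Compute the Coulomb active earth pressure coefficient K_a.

0.263

K_a = sin²(α+φ) / [sin²α · sin(α−δ) · (1 + √{sin(φ+δ)sin(φ−β) / (sin(α−δ)sin(α+β))})²].
With α = 88.0°, φ = 35.0°, δ = 13.7°, β = 0.3°: K_a = 0.2633.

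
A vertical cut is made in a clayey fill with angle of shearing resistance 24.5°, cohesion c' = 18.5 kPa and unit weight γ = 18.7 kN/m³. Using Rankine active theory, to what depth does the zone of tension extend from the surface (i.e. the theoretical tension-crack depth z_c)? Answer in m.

3.08 m

K_a = tan²(45° − 24.5°/2) = 0.4137; √K_a = 0.6432.
The active pressure is zero where K_a γ z = 2c√K_a, so z_c = 2c/(γ√K_a) = 2×18.5/(18.7×0.6432) = 3.076 m.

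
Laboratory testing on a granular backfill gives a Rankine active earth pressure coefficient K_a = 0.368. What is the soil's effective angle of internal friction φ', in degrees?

K_a = tan²(45° − φ/2) ⇒ 45° − φ/2 = arctan(√0.368) = 31.24°.
φ = 2(45° − 31.24°) = 27.52°.

27.5°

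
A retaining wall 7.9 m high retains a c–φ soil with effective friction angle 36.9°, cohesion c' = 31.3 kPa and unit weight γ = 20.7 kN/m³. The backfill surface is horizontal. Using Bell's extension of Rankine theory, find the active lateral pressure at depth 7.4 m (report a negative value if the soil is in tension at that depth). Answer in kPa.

6.97 kPa

K_a = (1 − sin φ)/(1 + sin φ) = 0.2497.
σ_a = K_a γ z − 2c√K_a = 0.2497×20.7×7.4 − 2×31.3×0.4997 = 6.965 kPa.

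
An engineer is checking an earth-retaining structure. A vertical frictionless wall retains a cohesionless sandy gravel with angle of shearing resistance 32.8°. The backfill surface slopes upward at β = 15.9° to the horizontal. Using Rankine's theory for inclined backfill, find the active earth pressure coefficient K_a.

0.333

K_a = cos β · (cos β − √(cos²β − cos²φ)) / (cos β + √(cos²β − cos²φ)).
cos β = 0.9617, cos φ = 0.8406, √(cos²β − cos²φ) = 0.4673.
K_a = 0.9617 × (0.9617 − 0.4673)/(0.9617 + 0.4673) = 0.3327.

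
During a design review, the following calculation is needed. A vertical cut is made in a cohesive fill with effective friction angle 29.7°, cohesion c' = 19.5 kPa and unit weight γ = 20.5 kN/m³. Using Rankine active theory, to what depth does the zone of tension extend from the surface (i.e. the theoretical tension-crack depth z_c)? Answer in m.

K_a = tan²(45° − 29.7°/2) = 0.3374; √K_a = 0.5808.
The active pressure is zero where K_a γ z = 2c√K_a, so z_c = 2c/(γ√K_a) = 2×19.5/(20.5×0.5808) = 3.275 m.

3.28 m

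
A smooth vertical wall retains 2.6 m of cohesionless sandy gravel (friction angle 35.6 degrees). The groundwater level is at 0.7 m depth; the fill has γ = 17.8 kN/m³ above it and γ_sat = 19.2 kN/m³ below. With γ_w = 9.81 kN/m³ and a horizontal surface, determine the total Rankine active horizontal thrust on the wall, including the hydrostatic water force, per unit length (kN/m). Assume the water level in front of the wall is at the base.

K_a = tan²(45° − φ/2) = 0.2641.
γ' = 19.2 − 9.81 = 9.390 kN/m³. Depth below WT = 1.9 m.
σ'_h at WT = K_a γ d_w = 3.291 kPa; at base = 3.291 + K_a γ' × 1.9 = 8.003 kPa.
P₁ (0–0.7 m) = ½×3.291×0.7 = 1.152. P₂ (0.7–2.6 m) = ½(3.291+8.003)×1.9 = 10.73.
P_w = ½ γ_w h₂² = 0.5×9.81×1.9² = 17.71. Total = 1.152+10.73+17.71 = 29.59 kN/m.

29.6 kN/m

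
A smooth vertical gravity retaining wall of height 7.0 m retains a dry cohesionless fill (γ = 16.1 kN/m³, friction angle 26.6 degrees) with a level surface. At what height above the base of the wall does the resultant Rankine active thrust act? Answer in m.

K_a = 0.3814.
The pressure distribution is triangular, so the resultant acts at H/3 above the base = 7.0/3 = 2.333 m.

2.33 m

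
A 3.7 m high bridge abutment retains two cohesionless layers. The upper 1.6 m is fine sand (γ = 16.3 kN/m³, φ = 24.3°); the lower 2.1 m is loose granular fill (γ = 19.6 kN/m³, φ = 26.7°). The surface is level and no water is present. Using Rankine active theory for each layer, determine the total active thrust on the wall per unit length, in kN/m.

K_a1 = tan²(45°−24.3°/2) = 0.4169; K_a2 = tan²(45°−26.7°/2) = 0.3800.
Layer 1: σ at base = K_a1 γ₁ h₁ = 10.87 kPa; P₁ = ½×10.87×1.6 = 8.699.
Layer 2: σ_v at top = γ₁h₁ = 26.08; σ_h top = K_a2×26.08 = 9.909; σ_h base = K_a2×(26.08+19.6×2.1) = 25.55.
P₂ = ½(9.909+25.55)×2.1 = 37.23. Total P_a = 8.699+37.23 = 45.93 kN/m.

45.9 kN/m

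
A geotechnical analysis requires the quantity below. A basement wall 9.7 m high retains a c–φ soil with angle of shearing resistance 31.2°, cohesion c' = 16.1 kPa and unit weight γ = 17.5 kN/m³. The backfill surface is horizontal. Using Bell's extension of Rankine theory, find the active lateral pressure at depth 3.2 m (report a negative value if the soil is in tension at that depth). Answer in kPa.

-0.364 kPa

K_a = (1 − sin φ)/(1 + sin φ) = 0.3175.
σ_a = K_a γ z − 2c√K_a = 0.3175×17.5×3.2 − 2×16.1×0.5635 = -0.3638 kPa.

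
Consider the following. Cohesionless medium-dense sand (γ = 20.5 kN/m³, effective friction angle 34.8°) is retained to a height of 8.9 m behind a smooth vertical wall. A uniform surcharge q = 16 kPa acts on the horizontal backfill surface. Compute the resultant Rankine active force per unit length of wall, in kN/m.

261 kN/m

K_a = tan²(45° − φ/2) = 0.2733.
Soil triangle: ½ K_a γ H² = 0.5×0.2733×20.5×8.9² = 221.9 kN/m.
Surcharge rectangle: K_a q H = 0.2733×16×8.9 = 38.92 kN/m.
Total = 221.9 + 38.92 = 260.8 kN/m.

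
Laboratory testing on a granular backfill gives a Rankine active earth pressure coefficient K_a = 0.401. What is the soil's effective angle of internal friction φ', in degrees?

25.3°

K_a = tan²(45° − φ/2) ⇒ 45° − φ/2 = arctan(√0.401) = 32.34°.
φ = 2(45° − 32.34°) = 25.31°.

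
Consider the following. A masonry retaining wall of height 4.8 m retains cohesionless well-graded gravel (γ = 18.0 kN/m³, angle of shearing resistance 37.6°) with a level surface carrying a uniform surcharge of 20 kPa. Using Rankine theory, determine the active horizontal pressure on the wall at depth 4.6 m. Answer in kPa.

K_a = (1 − sin φ)/(1 + sin φ) = 0.2421.
σ_v = γz + q = 18.0 × 4.6 + 20 = 102.8 kPa.
σ_h = K_a σ_v = 0.2421 × 102.8 = 24.89 kPa.

24.9 kPa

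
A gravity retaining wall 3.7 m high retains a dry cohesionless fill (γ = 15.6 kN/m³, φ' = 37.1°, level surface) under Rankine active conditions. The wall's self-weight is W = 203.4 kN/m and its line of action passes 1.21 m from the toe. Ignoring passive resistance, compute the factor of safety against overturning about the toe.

7.55

K_a = tan²(45° − 37.1°/2) = 0.2475.
P_a = ½K_aγH² = 0.5×0.2475×15.6×3.7² = 26.43 kN/m, acting at H/3 = 1.233 m above the base.
Overturning moment M_o = P_a × H/3 = 26.43 × 1.233 = 32.60.
Resisting moment M_r = W × 1.21 = 203.4 × 1.21 = 246.1.
FS_overturning = M_r/M_o = 246.1/32.60 = 7.551.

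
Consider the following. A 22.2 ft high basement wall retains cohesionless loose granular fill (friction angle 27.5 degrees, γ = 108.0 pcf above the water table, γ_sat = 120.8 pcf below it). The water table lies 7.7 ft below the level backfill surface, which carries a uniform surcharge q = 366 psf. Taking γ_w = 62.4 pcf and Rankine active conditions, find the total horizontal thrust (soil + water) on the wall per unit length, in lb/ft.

K_a = tan²(45° − φ/2) = 0.3682.
γ' = 120.8 − 62.4 = 58.40 pcf. h₂ = H − d_w = 14.5 ft.
σ'_h: at surface K_a·q = 134.8; at WT K_a(q+γd_w) = 441.0; at base K_a(q+γd_w+γ'h₂) = 752.8 psf.
P₁ = ½(134.8+441.0)×7.7 = 2217; P₂ = ½(441.0+752.8)×14.5 = 8655; P_w = ½γ_w h₂² = 6560.
Total = 2217+8655+6560 = 17430 lb/ft.

17400 lb/ft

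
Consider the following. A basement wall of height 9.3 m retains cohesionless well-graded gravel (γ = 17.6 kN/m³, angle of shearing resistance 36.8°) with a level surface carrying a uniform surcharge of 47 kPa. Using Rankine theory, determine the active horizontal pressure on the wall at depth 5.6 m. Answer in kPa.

36.5 kPa

K_a = (1 − sin φ)/(1 + sin φ) = 0.2508.
σ_v = γz + q = 17.6 × 5.6 + 47 = 145.6 kPa.
σ_h = K_a σ_v = 0.2508 × 145.6 = 36.50 kPa.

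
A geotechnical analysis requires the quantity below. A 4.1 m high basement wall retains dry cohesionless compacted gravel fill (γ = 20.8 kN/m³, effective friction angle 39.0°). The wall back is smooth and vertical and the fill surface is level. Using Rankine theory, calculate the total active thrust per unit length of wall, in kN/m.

K_a = tan²(45° − φ/2) = 0.2275.
P_a = ½ K_a γ H² = 0.5 × 0.2275 × 20.8 × 4.1² = 39.77 kN/m.

39.8 kN/m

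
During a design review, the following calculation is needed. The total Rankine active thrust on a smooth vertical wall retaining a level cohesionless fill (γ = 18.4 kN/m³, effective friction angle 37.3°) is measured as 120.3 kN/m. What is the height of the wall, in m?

7.30 m

K_a = 0.2453. P_a = ½ K_a γ H² ⇒ H = √(2P_a/(K_a γ)).
H = √(2×120.3/(0.2453×18.4)) = 7.301 m.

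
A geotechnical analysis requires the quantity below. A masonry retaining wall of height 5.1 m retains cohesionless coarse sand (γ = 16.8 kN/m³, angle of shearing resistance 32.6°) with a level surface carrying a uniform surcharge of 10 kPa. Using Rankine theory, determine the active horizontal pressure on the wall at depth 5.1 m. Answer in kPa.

K_a = (1 − sin φ)/(1 + sin φ) = 0.2997.
σ_v = γz + q = 16.8 × 5.1 + 10 = 95.68 kPa.
σ_h = K_a σ_v = 0.2997 × 95.68 = 28.68 kPa.

28.7 kPa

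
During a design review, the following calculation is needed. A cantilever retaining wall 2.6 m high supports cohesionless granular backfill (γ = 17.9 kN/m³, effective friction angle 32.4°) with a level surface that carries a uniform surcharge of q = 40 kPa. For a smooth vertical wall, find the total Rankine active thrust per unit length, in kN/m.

49.7 kN/m

K_a = tan²(45° − φ/2) = 0.3022.
Soil triangle: ½ K_a γ H² = 0.5×0.3022×17.9×2.6² = 18.29 kN/m.
Surcharge rectangle: K_a q H = 0.3022×40×2.6 = 31.43 kN/m.
Total = 18.29 + 31.43 = 49.72 kN/m.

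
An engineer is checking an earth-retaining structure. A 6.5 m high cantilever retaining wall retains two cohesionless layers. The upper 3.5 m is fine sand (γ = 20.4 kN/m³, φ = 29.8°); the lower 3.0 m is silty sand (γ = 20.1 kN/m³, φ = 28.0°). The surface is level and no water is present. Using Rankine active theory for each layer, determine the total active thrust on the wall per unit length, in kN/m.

K_a1 = tan²(45°−29.8°/2) = 0.3360; K_a2 = tan²(45°−28.0°/2) = 0.3610.
Layer 1: σ at base = K_a1 γ₁ h₁ = 23.99 kPa; P₁ = ½×23.99×3.5 = 41.99.
Layer 2: σ_v at top = γ₁h₁ = 71.40; σ_h top = K_a2×71.40 = 25.78; σ_h base = K_a2×(71.40+20.1×3.0) = 47.55.
P₂ = ½(25.78+47.55)×3.0 = 110.0. Total P_a = 41.99+110.0 = 152.0 kN/m.

152 kN/m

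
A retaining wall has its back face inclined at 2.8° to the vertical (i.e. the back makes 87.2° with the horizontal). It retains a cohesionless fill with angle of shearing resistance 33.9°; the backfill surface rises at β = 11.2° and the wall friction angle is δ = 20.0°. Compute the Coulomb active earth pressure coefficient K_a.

0.317

K_a = sin²(α+φ) / [sin²α · sin(α−δ) · (1 + √{sin(φ+δ)sin(φ−β) / (sin(α−δ)sin(α+β))})²].
With α = 87.2°, φ = 33.9°, δ = 20.0°, β = 11.2°: K_a = 0.3175.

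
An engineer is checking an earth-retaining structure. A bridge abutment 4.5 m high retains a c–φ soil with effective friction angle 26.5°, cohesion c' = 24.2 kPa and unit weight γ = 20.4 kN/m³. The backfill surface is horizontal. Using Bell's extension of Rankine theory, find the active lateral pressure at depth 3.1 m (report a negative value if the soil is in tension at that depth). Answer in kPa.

-5.73 kPa

K_a = (1 − sin φ)/(1 + sin φ) = 0.3829.
σ_a = K_a γ z − 2c√K_a = 0.3829×20.4×3.1 − 2×24.2×0.6188 = -5.734 kPa.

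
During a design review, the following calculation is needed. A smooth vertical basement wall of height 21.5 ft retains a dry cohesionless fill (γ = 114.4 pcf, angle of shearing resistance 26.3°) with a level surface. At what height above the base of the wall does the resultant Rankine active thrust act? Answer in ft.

7.17 ft

K_a = 0.3859.
The pressure distribution is triangular, so the resultant acts at H/3 above the base = 21.5/3 = 7.167 ft.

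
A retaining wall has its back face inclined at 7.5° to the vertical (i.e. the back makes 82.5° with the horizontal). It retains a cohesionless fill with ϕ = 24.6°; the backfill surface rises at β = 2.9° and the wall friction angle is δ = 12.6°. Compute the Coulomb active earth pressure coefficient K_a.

K_a = sin²(α+φ) / [sin²α · sin(α−δ) · (1 + √{sin(φ+δ)sin(φ−β) / (sin(α−δ)sin(α+β))})²].
With α = 82.5°, φ = 24.6°, δ = 12.6°, β = 2.9°: K_a = 0.4466.

0.447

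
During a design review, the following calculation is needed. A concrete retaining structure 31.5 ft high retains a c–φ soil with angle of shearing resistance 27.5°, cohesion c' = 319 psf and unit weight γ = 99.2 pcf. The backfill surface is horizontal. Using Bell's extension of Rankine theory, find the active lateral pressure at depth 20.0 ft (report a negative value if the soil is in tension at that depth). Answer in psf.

343 psf

K_a = (1 − sin φ)/(1 + sin φ) = 0.3682.
σ_a = K_a γ z − 2c√K_a = 0.3682×99.2×20.0 − 2×319×0.6068 = 343.4 psf.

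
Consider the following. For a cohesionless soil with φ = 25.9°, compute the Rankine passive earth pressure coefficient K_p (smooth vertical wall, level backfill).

2.55

K_p = (1 + sin φ)/(1 − sin φ) = tan²(45° + 25.9°/2) = 2.551.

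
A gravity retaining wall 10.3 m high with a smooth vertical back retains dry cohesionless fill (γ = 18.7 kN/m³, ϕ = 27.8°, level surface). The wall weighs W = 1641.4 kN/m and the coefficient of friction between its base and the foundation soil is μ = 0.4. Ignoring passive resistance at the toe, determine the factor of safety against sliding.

K_a = tan²(45° − 27.8°/2) = 0.3639.
P_a = ½K_aγH² = 0.5×0.3639×18.7×10.3² = 361.0 kN/m, acting at H/3 = 3.433 m above the base.
FS_sliding = μW / P_a = 0.4×1641.4 / 361.0 = 1.819.

1.82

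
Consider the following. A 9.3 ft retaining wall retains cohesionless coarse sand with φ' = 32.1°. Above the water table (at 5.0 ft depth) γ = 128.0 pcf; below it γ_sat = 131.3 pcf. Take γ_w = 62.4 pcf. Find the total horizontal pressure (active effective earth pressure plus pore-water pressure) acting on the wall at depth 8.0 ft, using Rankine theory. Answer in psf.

446 psf

K_a = (1 − sin φ)/(1 + sin φ) = 0.3060.
γ' = 131.3 − 62.4 = 68.90 pcf.
Effective vertical stress at 8.0 ft: σ'_v = 128.0×5.0 + 68.90×3.00 = 846.7 psf.
σ'_h = K_a σ'_v = 0.3060 × 846.7 = 259.1 psf; u = γ_w × 3.00 = 187.2 psf.
Total σ_h = 259.1 + 187.2 = 446.3 psf.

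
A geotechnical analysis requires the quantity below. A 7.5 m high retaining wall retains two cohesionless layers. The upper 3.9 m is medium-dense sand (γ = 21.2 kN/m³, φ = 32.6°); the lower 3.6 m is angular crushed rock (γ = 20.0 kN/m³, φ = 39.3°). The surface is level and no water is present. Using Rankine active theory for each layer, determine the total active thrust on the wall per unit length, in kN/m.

K_a1 = tan²(45°−32.6°/2) = 0.2997; K_a2 = tan²(45°−39.3°/2) = 0.2245.
Layer 1: σ at base = K_a1 γ₁ h₁ = 24.78 kPa; P₁ = ½×24.78×3.9 = 48.33.
Layer 2: σ_v at top = γ₁h₁ = 82.68; σ_h top = K_a2×82.68 = 18.56; σ_h base = K_a2×(82.68+20.0×3.6) = 34.72.
P₂ = ½(18.56+34.72)×3.6 = 95.90. Total P_a = 48.33+95.90 = 144.2 kN/m.

144 kN/m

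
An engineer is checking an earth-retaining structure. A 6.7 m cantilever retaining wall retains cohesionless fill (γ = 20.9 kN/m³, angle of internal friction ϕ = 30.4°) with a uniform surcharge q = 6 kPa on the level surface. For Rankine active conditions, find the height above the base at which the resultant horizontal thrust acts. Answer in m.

K_a = 0.3280.
Triangular part P₁ = ½K_aγH² = 153.9 at H/3 = 2.233 m; rectangular part P₂ = K_a q H = 13.19 at H/2 = 3.350 m.
ȳ = (P₁·2.233 + P₂·3.350)/(P₁+P₂) = 2.321 m.

2.32 m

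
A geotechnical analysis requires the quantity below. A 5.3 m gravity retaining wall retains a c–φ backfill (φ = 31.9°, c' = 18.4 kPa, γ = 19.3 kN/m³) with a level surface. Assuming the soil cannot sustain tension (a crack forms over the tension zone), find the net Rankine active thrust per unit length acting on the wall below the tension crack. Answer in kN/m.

10.4 kN/m

K_a = 0.3085; √K_a = 0.5555.
Tension-crack depth z_c = 2c/(γ√K_a) = 2×18.4/(19.3×0.5555) = 3.433 m.
σ_a at base = K_a γ H − 2c√K_a = 0.3085×19.3×5.3 − 2×18.4×0.5555 = 11.12 kPa.
P_a = ½ × 11.12 × (H − z_c) = 0.5×11.12×1.867 = 10.38 kN/m.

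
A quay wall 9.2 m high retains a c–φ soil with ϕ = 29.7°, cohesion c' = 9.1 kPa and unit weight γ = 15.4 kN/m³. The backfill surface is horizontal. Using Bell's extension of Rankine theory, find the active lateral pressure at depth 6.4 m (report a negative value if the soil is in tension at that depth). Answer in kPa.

K_a = (1 − sin φ)/(1 + sin φ) = 0.3374.
σ_a = K_a γ z − 2c√K_a = 0.3374×15.4×6.4 − 2×9.1×0.5808 = 22.68 kPa.

22.7 kPa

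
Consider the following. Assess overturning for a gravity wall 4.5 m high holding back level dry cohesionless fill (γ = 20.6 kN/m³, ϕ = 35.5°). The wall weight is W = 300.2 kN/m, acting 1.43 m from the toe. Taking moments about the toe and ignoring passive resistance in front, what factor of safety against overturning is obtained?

5.17

K_a = tan²(45° − 35.5°/2) = 0.2653.
P_a = ½K_aγH² = 0.5×0.2653×20.6×4.5² = 55.33 kN/m, acting at H/3 = 1.500 m above the base.
Overturning moment M_o = P_a × H/3 = 55.33 × 1.500 = 82.99.
Resisting moment M_r = W × 1.43 = 300.2 × 1.43 = 429.3.
FS_overturning = M_r/M_o = 429.3/82.99 = 5.173.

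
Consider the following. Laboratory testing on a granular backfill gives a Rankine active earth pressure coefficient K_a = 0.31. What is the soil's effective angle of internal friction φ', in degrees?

31.8°

K_a = tan²(45° − φ/2) ⇒ 45° − φ/2 = arctan(√0.31) = 29.11°.
φ = 2(45° − 29.11°) = 31.78°.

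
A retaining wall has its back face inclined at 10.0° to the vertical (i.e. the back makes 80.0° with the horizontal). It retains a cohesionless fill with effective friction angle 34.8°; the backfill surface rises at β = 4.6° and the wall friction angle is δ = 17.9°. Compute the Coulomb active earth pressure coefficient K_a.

K_a = sin²(α+φ) / [sin²α · sin(α−δ) · (1 + √{sin(φ+δ)sin(φ−β) / (sin(α−δ)sin(α+β))})²].
With α = 80.0°, φ = 34.8°, δ = 17.9°, β = 4.6°: K_a = 0.3429.

0.343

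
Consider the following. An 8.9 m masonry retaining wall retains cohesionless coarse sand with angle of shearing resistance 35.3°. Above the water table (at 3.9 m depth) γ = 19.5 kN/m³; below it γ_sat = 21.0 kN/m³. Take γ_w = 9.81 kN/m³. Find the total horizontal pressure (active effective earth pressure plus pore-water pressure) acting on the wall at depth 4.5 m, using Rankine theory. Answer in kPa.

28.0 kPa

K_a = (1 − sin φ)/(1 + sin φ) = 0.2675.
γ' = 21.0 − 9.81 = 11.19 kN/m³.
Effective vertical stress at 4.5 m: σ'_v = 19.5×3.9 + 11.19×0.600 = 82.76 kPa.
σ'_h = K_a σ'_v = 0.2675 × 82.76 = 22.14 kPa; u = γ_w × 0.600 = 5.886 kPa.
Total σ_h = 22.14 + 5.886 = 28.03 kPa.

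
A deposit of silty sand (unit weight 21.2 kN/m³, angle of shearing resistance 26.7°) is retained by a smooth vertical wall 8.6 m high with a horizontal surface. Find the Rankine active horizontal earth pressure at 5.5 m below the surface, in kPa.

44.3 kPa

K_a = (1 − sin φ)/(1 + sin φ) = 0.3800.
σ_h = K_a γ z = 0.3800 × 21.2 × 5.5 = 44.30 kPa.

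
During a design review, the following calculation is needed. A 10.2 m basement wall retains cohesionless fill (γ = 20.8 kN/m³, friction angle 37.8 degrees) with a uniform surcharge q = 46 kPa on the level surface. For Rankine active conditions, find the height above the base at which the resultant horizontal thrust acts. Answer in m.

3.91 m

K_a = 0.2400.
Triangular part P₁ = ½K_aγH² = 259.7 at H/3 = 3.400 m; rectangular part P₂ = K_a q H = 112.6 at H/2 = 5.100 m.
ȳ = (P₁·3.400 + P₂·5.100)/(P₁+P₂) = 3.914 m.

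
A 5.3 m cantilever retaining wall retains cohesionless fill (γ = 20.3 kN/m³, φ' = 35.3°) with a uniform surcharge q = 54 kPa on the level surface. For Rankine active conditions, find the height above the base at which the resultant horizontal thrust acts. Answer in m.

2.21 m

K_a = 0.2675.
Triangular part P₁ = ½K_aγH² = 76.28 at H/3 = 1.767 m; rectangular part P₂ = K_a q H = 76.57 at H/2 = 2.650 m.
ȳ = (P₁·1.767 + P₂·2.650)/(P₁+P₂) = 2.209 m.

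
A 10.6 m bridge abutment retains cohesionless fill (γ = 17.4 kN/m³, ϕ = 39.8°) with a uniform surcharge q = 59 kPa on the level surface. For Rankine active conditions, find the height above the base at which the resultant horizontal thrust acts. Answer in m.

K_a = 0.2194.
Triangular part P₁ = ½K_aγH² = 214.5 at H/3 = 3.533 m; rectangular part P₂ = K_a q H = 137.2 at H/2 = 5.300 m.
ȳ = (P₁·3.533 + P₂·5.300)/(P₁+P₂) = 4.223 m.

4.22 m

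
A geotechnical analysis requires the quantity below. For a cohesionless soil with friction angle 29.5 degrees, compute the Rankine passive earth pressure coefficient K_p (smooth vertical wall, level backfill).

2.94

K_p = (1 + sin φ)/(1 − sin φ) = tan²(45° + 29.5°/2) = 2.940.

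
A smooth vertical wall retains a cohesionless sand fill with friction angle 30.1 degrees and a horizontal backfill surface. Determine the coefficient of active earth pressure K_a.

K_a = (1 − sin φ)/(1 + sin φ) = (1 − sin 30.1°)/(1 + sin 30.1°) = 0.3320.

0.332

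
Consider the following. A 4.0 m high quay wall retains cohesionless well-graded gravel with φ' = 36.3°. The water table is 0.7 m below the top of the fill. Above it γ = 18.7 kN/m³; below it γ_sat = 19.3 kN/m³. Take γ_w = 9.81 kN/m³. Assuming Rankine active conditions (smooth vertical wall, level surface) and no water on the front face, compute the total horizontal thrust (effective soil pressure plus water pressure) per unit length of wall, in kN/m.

78.9 kN/m

K_a = tan²(45° − φ/2) = 0.2563.
γ' = 19.3 − 9.81 = 9.490 kN/m³. Depth below WT = 3.3 m.
σ'_h at WT = K_a γ d_w = 3.355 kPa; at base = 3.355 + K_a γ' × 3.3 = 11.38 kPa.
P₁ (0–0.7 m) = ½×3.355×0.7 = 1.174. P₂ (0.7–4.0 m) = ½(3.355+11.38)×3.3 = 24.31.
P_w = ½ γ_w h₂² = 0.5×9.81×3.3² = 53.42. Total = 1.174+24.31+53.42 = 78.90 kN/m.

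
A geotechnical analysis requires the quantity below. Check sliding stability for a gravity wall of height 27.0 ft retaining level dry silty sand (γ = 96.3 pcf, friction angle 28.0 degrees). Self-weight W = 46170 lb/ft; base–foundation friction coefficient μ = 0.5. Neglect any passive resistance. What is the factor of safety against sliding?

1.82

K_a = tan²(45° − 28.0°/2) = 0.3610.
P_a = ½K_aγH² = 0.5×0.3610×96.3×27.0² = 12670 lb/ft, acting at H/3 = 9.000 ft above the base.
FS_sliding = μW / P_a = 0.5×46170 / 12670 = 1.822.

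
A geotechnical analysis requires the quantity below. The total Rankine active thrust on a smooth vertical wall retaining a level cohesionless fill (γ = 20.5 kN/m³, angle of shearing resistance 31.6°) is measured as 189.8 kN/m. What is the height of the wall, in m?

K_a = 0.3123. P_a = ½ K_a γ H² ⇒ H = √(2P_a/(K_a γ)).
H = √(2×189.8/(0.3123×20.5)) = 7.700 m.

7.70 m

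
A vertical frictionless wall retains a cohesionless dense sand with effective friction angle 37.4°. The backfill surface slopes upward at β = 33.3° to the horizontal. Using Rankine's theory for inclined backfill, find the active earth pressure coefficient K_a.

0.439

K_a = cos β · (cos β − √(cos²β − cos²φ)) / (cos β + √(cos²β − cos²φ)).
cos β = 0.8358, cos φ = 0.7944, √(cos²β − cos²φ) = 0.2598.
K_a = 0.8358 × (0.8358 − 0.2598)/(0.8358 + 0.2598) = 0.4395.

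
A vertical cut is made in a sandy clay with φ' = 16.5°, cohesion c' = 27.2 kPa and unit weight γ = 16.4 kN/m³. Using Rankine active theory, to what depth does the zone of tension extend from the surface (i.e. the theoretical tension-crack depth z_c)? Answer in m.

4.44 m

K_a = tan²(45° − 16.5°/2) = 0.5576; √K_a = 0.7467.
The active pressure is zero where K_a γ z = 2c√K_a, so z_c = 2c/(γ√K_a) = 2×27.2/(16.4×0.7467) = 4.442 m.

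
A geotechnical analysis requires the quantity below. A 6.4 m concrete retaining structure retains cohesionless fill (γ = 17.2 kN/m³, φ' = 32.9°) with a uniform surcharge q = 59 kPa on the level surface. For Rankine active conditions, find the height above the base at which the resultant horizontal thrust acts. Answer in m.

K_a = 0.2960.
Triangular part P₁ = ½K_aγH² = 104.3 at H/3 = 2.133 m; rectangular part P₂ = K_a q H = 111.8 at H/2 = 3.200 m.
ȳ = (P₁·2.133 + P₂·3.200)/(P₁+P₂) = 2.685 m.

2.69 m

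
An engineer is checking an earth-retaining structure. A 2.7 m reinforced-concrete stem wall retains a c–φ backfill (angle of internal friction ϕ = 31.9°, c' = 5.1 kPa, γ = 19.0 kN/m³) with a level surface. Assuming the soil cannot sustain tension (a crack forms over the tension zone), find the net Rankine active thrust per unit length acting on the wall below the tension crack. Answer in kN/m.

8.81 kN/m

K_a = 0.3085; √K_a = 0.5555.
Tension-crack depth z_c = 2c/(γ√K_a) = 2×5.1/(19.0×0.5555) = 0.9665 m.
σ_a at base = K_a γ H − 2c√K_a = 0.3085×19.0×2.7 − 2×5.1×0.5555 = 10.16 kPa.
P_a = ½ × 10.16 × (H − z_c) = 0.5×10.16×1.734 = 8.808 kN/m.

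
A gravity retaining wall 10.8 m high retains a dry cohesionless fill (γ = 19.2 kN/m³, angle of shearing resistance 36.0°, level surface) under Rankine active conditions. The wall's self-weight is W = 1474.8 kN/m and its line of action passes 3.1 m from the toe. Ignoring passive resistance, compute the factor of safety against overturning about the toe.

4.37

K_a = tan²(45° − 36.0°/2) = 0.2596.
P_a = ½K_aγH² = 0.5×0.2596×19.2×10.8² = 290.7 kN/m, acting at H/3 = 3.600 m above the base.
Overturning moment M_o = P_a × H/3 = 290.7 × 3.600 = 1047.
Resisting moment M_r = W × 3.1 = 1474.8 × 3.1 = 4572.
FS_overturning = M_r/M_o = 4572/1047 = 4.369.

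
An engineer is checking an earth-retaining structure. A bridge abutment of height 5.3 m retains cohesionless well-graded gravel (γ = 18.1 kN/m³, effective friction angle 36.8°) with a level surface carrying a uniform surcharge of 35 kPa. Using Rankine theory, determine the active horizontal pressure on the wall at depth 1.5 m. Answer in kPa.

15.6 kPa

K_a = (1 − sin φ)/(1 + sin φ) = 0.2508.
σ_v = γz + q = 18.1 × 1.5 + 35 = 62.15 kPa.
σ_h = K_a σ_v = 0.2508 × 62.15 = 15.58 kPa.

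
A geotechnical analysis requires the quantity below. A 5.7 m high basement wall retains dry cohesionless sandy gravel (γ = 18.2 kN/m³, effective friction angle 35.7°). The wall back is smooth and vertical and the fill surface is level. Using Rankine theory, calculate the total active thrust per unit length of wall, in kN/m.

K_a = tan²(45° − φ/2) = 0.2630.
P_a = ½ K_a γ H² = 0.5 × 0.2630 × 18.2 × 5.7² = 77.76 kN/m.

77.8 kN/m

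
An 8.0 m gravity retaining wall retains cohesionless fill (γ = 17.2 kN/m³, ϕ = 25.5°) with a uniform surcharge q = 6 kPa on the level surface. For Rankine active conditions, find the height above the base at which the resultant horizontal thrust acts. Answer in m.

K_a = 0.3981.
Triangular part P₁ = ½K_aγH² = 219.1 at H/3 = 2.667 m; rectangular part P₂ = K_a q H = 19.11 at H/2 = 4.000 m.
ȳ = (P₁·2.667 + P₂·4.000)/(P₁+P₂) = 2.774 m.

2.77 m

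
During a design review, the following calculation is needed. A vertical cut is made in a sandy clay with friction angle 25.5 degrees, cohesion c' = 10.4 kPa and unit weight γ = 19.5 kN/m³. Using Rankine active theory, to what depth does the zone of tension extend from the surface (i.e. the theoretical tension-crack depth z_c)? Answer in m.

1.69 m

K_a = tan²(45° − 25.5°/2) = 0.3981; √K_a = 0.6310.
The active pressure is zero where K_a γ z = 2c√K_a, so z_c = 2c/(γ√K_a) = 2×10.4/(19.5×0.6310) = 1.691 m.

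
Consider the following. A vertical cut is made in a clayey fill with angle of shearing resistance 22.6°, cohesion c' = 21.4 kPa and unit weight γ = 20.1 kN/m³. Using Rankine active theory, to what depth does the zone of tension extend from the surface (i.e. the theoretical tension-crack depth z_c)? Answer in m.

3.19 m

K_a = tan²(45° − 22.6°/2) = 0.4448; √K_a = 0.6669.
The active pressure is zero where K_a γ z = 2c√K_a, so z_c = 2c/(γ√K_a) = 2×21.4/(20.1×0.6669) = 3.193 m.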